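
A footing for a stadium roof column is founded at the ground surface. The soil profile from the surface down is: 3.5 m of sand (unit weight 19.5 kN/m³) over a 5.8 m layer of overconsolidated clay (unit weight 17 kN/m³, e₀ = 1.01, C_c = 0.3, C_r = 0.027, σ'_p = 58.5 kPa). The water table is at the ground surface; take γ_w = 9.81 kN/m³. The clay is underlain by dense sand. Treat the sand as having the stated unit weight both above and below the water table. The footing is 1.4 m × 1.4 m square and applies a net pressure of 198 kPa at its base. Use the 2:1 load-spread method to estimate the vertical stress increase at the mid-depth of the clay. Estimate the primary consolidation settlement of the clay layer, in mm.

Mid-depth of clay below the ground surface: z = 3.5 + 5.8/2 = 6.4 m.
Total vertical stress at mid-clay: σ_v = 19.5×3.5 + 17×2.9 = 117.55 kPa.
Pore pressure: u = 9.81×(6.4 − 0) = 62.784 kPa.
Initial effective stress: σ'_0 = σ_v − u = 117.55 − 62.784 = 54.766 kPa.
Stress increase at mid-clay by the 2:1 spreading method:
Δσ = qBL/((B+z)(L+z)) = 198×1.4×1.4/((1.4+6.4)(1.4+6.4)) = 6.3787 kPa
Final effective stress: σ'_f = 54.766 + 6.3787 = 61.145 kPa.
σ'_f = 61.145 > σ'_p = 58.5 kPa, so the stress path crosses the preconsolidation pressure — recompression up to σ'_p, then virgin compression beyond:
S_c = H/(1+e₀)·[C_r·log₁₀(σ'_p/σ'_0) + C_c·log₁₀(σ'_f/σ'_p)]
    = 5.8/2.01 × [0.027×log₁₀(58.5/54.766) + 0.3×log₁₀(61.145/58.5)]
    = 2.8856 × [0.00077341 + 0.0057615] = 0.01886 m

S_c ≈ 18.9 mm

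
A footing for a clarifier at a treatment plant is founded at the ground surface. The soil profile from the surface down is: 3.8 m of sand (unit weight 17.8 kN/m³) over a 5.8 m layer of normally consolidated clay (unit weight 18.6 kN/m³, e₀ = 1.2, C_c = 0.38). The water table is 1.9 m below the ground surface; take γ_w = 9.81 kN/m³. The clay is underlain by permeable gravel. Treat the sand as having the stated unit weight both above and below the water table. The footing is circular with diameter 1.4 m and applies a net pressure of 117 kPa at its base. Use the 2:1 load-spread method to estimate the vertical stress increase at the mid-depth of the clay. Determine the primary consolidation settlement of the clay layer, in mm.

Mid-depth of clay below the ground surface: z = 3.8 + 5.8/2 = 6.7 m.
Total vertical stress at mid-clay: σ_v = 17.8×3.8 + 18.6×2.9 = 121.58 kPa.
Pore pressure: u = 9.81×(6.7 − 1.9) = 47.088 kPa.
Initial effective stress: σ'_0 = σ_v − u = 121.58 − 47.088 = 74.492 kPa.
Stress increase at mid-clay by the 2:1 spreading method:
Δσ ≈ qD²/(D+z)² = 117×1.4²/(1.4+6.7)² = 3.4952 kPa
Final effective stress: σ'_f = σ'_0 + Δσ = 74.492 + 3.4952 = 77.987 kPa.
Normally consolidated clay, so the full stress increment lies on the virgin compression line:
S_c = C_c·H/(1+e₀)·log₁₀(σ'_f/σ'_0) = 0.38×5.8/(1+1.2)×log₁₀(77.987/74.492)
    = 1.0018 × 0.019913 = 0.01995 m

S_c ≈ 19.9 mm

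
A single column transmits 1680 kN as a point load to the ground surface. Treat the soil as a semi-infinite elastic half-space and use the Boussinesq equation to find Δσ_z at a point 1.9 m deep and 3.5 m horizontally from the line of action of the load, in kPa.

Δσ_z ≈ 5.49 kPa

Boussinesq vertical stress below a point load on an elastic half-space:
Δσ_z = 3P/(2πz²) · [1 + (r/z)²]^(−5/2)
r/z = 3.5/1.9 = 1.8421; [1+(r/z)²]^(−5/2) = 0.024718.
Δσ_z = 3×1680/(2π×1.9²) × 0.024718 = 222.2 × 0.024718 = 5.492 kPa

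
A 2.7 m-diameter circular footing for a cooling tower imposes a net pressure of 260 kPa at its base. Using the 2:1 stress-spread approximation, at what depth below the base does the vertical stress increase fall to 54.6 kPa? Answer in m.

z ≈ 3.19 m

2:1 spreading — at depth z the loaded area has grown by z in each plan dimension:
qD²/(D+z)² = Δσ_z ⇒ z = D(√(q/Δσ_z) − 1) = 2.7×(√(260/54.6) − 1) = 3.192 m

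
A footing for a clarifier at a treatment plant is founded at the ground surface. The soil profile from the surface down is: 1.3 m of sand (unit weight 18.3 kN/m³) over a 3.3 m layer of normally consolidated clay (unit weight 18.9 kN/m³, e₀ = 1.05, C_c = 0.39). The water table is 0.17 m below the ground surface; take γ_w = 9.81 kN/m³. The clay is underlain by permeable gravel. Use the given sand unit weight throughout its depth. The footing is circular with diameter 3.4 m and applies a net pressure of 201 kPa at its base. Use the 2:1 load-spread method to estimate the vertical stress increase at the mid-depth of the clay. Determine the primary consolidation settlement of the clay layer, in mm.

Mid-depth of clay below the ground surface: z = 1.3 + 3.3/2 = 2.95 m.
Total vertical stress at mid-clay: σ_v = 18.3×1.3 + 18.9×1.65 = 54.975 kPa.
Pore pressure: u = 9.81×(2.95 − 0.17) = 27.272 kPa.
Initial effective stress: σ'_0 = σ_v − u = 54.975 − 27.272 = 27.703 kPa.
Stress increase at mid-clay by the 2:1 spreading method:
Δσ ≈ qD²/(D+z)² = 201×3.4²/(3.4+2.95)² = 57.624 kPa
Final effective stress: σ'_f = σ'_0 + Δσ = 27.703 + 57.624 = 85.327 kPa.
Normally consolidated clay, so the full stress increment lies on the virgin compression line:
S_c = C_c·H/(1+e₀)·log₁₀(σ'_f/σ'_0) = 0.39×3.3/(1+1.05)×log₁₀(85.327/27.703)
    = 0.6278 × 0.48856 = 0.3067 m

S_c ≈ 307 mm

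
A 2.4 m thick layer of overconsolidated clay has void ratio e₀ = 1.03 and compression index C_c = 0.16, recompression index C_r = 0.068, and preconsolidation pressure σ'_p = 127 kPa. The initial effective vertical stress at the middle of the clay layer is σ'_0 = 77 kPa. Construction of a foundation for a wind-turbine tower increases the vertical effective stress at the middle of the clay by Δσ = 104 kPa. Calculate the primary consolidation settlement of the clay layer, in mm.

S_c ≈ 46.6 mm

Final effective stress: σ'_f = 77 + 104 = 181 kPa.
σ'_f = 181 > σ'_p = 127 kPa, so the stress path crosses the preconsolidation pressure — recompression up to σ'_p, then virgin compression beyond:
S_c = H/(1+e₀)·[C_r·log₁₀(σ'_p/σ'_0) + C_c·log₁₀(σ'_f/σ'_p)]
    = 2.4/2.03 × [0.068×log₁₀(127/77) + 0.16×log₁₀(181/127)]
    = 1.1823 × [0.014777 + 0.02462] = 0.04658 m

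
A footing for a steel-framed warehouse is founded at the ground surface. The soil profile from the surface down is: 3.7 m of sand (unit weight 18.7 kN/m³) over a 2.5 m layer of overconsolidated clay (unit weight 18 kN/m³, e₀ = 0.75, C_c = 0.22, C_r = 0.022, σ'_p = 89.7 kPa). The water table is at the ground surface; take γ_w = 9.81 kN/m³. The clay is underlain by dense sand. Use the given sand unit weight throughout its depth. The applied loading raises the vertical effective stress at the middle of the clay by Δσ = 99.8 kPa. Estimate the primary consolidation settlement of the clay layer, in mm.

Mid-depth of clay below the ground surface: z = 3.7 + 2.5/2 = 4.95 m.
Total vertical stress at mid-clay: σ_v = 18.7×3.7 + 18×1.25 = 91.69 kPa.
Pore pressure: u = 9.81×(4.95 − 0) = 48.56 kPa.
Initial effective stress: σ'_0 = σ_v − u = 91.69 − 48.56 = 43.13 kPa.
Final effective stress: σ'_f = 43.13 + 99.8 = 142.93 kPa.
σ'_f = 142.93 > σ'_p = 89.7 kPa, so the stress path crosses the preconsolidation pressure — recompression up to σ'_p, then virgin compression beyond:
S_c = H/(1+e₀)·[C_r·log₁₀(σ'_p/σ'_0) + C_c·log₁₀(σ'_f/σ'_p)]
    = 2.5/1.75 × [0.022×log₁₀(89.7/43.13) + 0.22×log₁₀(142.93/89.7)]
    = 1.4286 × [0.0069963 + 0.044513] = 0.07359 m

S_c ≈ 73.6 mm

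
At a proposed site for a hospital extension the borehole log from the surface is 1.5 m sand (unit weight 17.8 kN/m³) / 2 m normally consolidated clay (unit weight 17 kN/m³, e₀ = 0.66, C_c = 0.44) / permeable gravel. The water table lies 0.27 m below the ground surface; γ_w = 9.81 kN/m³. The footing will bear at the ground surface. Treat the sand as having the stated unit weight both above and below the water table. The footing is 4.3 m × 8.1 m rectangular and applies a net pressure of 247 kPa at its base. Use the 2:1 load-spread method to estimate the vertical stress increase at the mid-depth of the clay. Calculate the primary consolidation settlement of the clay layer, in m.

S_c ≈ 0.43 m

Mid-depth of clay below the ground surface: z = 1.5 + 2/2 = 2.5 m.
Total vertical stress at mid-clay: σ_v = 17.8×1.5 + 17×1 = 43.7 kPa.
Pore pressure: u = 9.81×(2.5 − 0.27) = 21.876 kPa.
Initial effective stress: σ'_0 = σ_v − u = 43.7 − 21.876 = 21.824 kPa.
Stress increase at mid-clay by the 2:1 spreading method:
Δσ = qBL/((B+z)(L+z)) = 247×4.3×8.1/((4.3+2.5)(8.1+2.5)) = 119.35 kPa
Final effective stress: σ'_f = σ'_0 + Δσ = 21.824 + 119.35 = 141.17 kPa.
Normally consolidated clay, so the full stress increment lies on the virgin compression line:
S_c = C_c·H/(1+e₀)·log₁₀(σ'_f/σ'_0) = 0.44×2/(1+0.66)×log₁₀(141.17/21.824)
    = 0.53012 × 0.81081 = 0.4298 m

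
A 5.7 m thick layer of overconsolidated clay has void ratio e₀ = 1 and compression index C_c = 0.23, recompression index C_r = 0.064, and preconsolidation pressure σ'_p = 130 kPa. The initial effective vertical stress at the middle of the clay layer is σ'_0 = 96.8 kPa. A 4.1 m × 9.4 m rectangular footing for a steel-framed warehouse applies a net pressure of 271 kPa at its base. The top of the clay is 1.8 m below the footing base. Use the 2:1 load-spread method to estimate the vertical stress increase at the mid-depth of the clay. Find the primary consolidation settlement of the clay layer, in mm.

S_c ≈ 119 mm

Mid-depth of clay below the footing base: z = 1.8 + 5.7/2 = 4.65 m.
Stress increase at mid-clay by the 2:1 spreading method:
Δσ = qBL/((B+z)(L+z)) = 271×4.1×9.4/((4.1+4.65)(9.4+4.65)) = 84.957 kPa
Final effective stress: σ'_f = 96.8 + 84.957 = 181.76 kPa.
σ'_f = 181.76 > σ'_p = 130 kPa, so the stress path crosses the preconsolidation pressure — recompression up to σ'_p, then virgin compression beyond:
S_c = H/(1+e₀)·[C_r·log₁₀(σ'_p/σ'_0) + C_c·log₁₀(σ'_f/σ'_p)]
    = 5.7/2 × [0.064×log₁₀(130/96.8) + 0.23×log₁₀(181.76/130)]
    = 2.85 × [0.0081964 + 0.033478] = 0.1188 m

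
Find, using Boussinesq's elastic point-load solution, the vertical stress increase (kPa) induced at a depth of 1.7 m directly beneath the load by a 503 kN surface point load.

Δσ_z ≈ 83.1 kPa

Boussinesq vertical stress below a point load on an elastic half-space:
Δσ_z = 3P/(2πz²) · [1 + (r/z)²]^(−5/2)
r/z = 0/1.7 = 0; [1+(r/z)²]^(−5/2) = 1.
Δσ_z = 3×503/(2π×1.7²) × 1 = 83.102 × 1 = 83.1 kPa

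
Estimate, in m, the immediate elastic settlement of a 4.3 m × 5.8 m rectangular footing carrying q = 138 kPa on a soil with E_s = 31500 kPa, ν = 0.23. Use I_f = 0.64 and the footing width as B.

Immediate (elastic) settlement: S_e = q·B·(1−ν²)/E_s · I_f.
S_e = 138 × 4.3 × (1 − 0.23²) / 31500 × 0.64
    = 138 × 4.3 × 0.9471 / 31500 × 0.64
    = 0.01142 m

S_e ≈ 0.0114 m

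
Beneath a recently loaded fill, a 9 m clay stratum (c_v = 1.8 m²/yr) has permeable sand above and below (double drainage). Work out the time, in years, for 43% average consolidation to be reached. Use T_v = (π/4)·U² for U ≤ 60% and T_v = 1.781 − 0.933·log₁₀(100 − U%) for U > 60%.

t ≈ 1.63 years

Drainage path length: H_d = H/2 = 4.5 m (double drainage).
U ≤ 60%: T_v = (π/4)·U² = (π/4)×0.43² = 0.14522.
t = T_v·H_d²/c_v = 0.14522×4.5²/1.8 = 1.634 years.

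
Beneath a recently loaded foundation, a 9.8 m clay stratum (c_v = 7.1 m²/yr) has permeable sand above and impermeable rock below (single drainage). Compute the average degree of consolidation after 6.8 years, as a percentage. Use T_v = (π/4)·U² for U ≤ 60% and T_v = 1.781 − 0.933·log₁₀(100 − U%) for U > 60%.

Drainage path length: H_d = H = 9.8 m (single drainage).
T_v = c_v·t/H_d² = 7.1×6.8/9.8² = 0.50271.
T_v = 0.50271 corresponds to the U > 60% branch:
U = 1 − 10^((1.781 − T_v)/0.933)/100 = 0.7655

U ≈ 76.6 %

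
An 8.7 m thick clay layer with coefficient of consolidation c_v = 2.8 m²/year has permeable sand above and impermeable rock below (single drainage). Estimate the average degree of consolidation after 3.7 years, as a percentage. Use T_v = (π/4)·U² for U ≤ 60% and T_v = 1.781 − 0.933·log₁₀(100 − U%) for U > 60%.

Drainage path length: H_d = H = 8.7 m (single drainage).
T_v = c_v·t/H_d² = 2.8×3.7/8.7² = 0.13687.
T_v = 0.13687 corresponds to the U ≤ 60% branch:
U = √(4T_v/π) = 0.4175

U ≈ 41.7 %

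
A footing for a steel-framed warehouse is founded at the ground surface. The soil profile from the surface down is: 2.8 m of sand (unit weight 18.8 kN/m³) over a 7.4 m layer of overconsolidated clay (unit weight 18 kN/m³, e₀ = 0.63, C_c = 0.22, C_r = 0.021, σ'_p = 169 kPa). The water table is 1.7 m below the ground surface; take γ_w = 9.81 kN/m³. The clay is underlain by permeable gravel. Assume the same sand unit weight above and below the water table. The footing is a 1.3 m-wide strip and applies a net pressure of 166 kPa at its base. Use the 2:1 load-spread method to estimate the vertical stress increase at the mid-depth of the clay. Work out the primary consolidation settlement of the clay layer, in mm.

Mid-depth of clay below the ground surface: z = 2.8 + 7.4/2 = 6.5 m.
Total vertical stress at mid-clay: σ_v = 18.8×2.8 + 18×3.7 = 119.24 kPa.
Pore pressure: u = 9.81×(6.5 − 1.7) = 47.088 kPa.
Initial effective stress: σ'_0 = σ_v − u = 119.24 − 47.088 = 72.152 kPa.
Stress increase at mid-clay by the 2:1 spreading method:
Δσ = qB/(B+z) = 166×1.3/(1.3+6.5) = 27.667 kPa
Final effective stress: σ'_f = 72.152 + 27.667 = 99.819 kPa.
σ'_f = 99.819 ≤ σ'_p = 169 kPa, so the clay remains overconsolidated and only the recompression index applies:
S_c = C_r·H/(1+e₀)·log₁₀(σ'_f/σ'_0) = 0.021×7.4/1.63×log₁₀(99.819/72.152)
    = 0.095338 × 0.14096 = 0.01344 m

S_c ≈ 13.4 mm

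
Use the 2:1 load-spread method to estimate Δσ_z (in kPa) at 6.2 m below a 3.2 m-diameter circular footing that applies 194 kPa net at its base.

Δσ_z ≈ 22.5 kPa

By the 2:1 method the load spreads at 1 horizontal : 2 vertical, so at depth z the loaded area has grown by z in each plan dimension:
Δσ ≈ qD²/(D+z)² = 194×3.2²/(3.2+6.2)² = 22.483 kPa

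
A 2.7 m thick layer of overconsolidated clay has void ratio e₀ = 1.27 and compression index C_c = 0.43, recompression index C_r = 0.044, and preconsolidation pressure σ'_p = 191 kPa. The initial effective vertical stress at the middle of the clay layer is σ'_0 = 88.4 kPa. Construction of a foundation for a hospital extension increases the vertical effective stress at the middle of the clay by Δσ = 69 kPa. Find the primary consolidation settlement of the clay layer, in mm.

S_c ≈ 13.1 mm

Final effective stress: σ'_f = 88.4 + 69 = 157.4 kPa.
σ'_f = 157.4 ≤ σ'_p = 191 kPa, so the clay remains overconsolidated and only the recompression index applies:
S_c = C_r·H/(1+e₀)·log₁₀(σ'_f/σ'_0) = 0.044×2.7/2.27×log₁₀(157.4/88.4)
    = 0.052334 × 0.25055 = 0.01311 m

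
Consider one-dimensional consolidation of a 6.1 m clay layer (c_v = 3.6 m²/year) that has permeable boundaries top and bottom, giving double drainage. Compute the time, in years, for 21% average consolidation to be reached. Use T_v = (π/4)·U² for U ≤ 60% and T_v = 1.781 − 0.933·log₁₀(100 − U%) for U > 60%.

Drainage path length: H_d = H/2 = 3.05 m (double drainage).
U ≤ 60%: T_v = (π/4)·U² = (π/4)×0.21² = 0.034636.
t = T_v·H_d²/c_v = 0.034636×3.05²/3.6 = 0.0895 years.

t ≈ 0.0895 years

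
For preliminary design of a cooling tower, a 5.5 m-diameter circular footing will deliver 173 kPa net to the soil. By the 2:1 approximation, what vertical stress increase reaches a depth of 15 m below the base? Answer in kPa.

Δσ_z ≈ 12.5 kPa

By the 2:1 method the load spreads at 1 horizontal : 2 vertical, so at depth z the loaded area has grown by z in each plan dimension:
Δσ ≈ qD²/(D+z)² = 173×5.5²/(5.5+15)² = 12.453 kPa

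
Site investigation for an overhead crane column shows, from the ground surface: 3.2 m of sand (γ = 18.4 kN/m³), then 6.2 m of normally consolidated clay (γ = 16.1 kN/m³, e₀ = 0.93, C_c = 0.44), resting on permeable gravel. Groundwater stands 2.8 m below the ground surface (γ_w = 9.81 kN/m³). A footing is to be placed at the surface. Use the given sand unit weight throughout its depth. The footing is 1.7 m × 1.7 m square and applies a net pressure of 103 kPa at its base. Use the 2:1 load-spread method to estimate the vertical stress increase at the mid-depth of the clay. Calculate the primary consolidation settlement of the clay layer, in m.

Mid-depth of clay below the ground surface: z = 3.2 + 6.2/2 = 6.3 m.
Total vertical stress at mid-clay: σ_v = 18.4×3.2 + 16.1×3.1 = 108.79 kPa.
Pore pressure: u = 9.81×(6.3 − 2.8) = 34.335 kPa.
Initial effective stress: σ'_0 = σ_v − u = 108.79 − 34.335 = 74.455 kPa.
Stress increase at mid-clay by the 2:1 spreading method:
Δσ = qBL/((B+z)(L+z)) = 103×1.7×1.7/((1.7+6.3)(1.7+6.3)) = 4.6511 kPa
Final effective stress: σ'_f = σ'_0 + Δσ = 74.455 + 4.6511 = 79.106 kPa.
Normally consolidated clay, so the full stress increment lies on the virgin compression line:
S_c = C_c·H/(1+e₀)·log₁₀(σ'_f/σ'_0) = 0.44×6.2/(1+0.93)×log₁₀(79.106/74.455)
    = 1.4135 × 0.026316 = 0.0372 m

S_c ≈ 0.0372 m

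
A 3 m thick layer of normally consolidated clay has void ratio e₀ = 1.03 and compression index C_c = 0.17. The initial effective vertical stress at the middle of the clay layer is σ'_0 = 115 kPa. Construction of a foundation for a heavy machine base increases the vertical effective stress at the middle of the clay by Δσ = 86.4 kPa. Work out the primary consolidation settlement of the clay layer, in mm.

S_c ≈ 61.1 mm

Final effective stress: σ'_f = σ'_0 + Δσ = 115 + 86.4 = 201.4 kPa.
Normally consolidated clay, so the full stress increment lies on the virgin compression line:
S_c = C_c·H/(1+e₀)·log₁₀(σ'_f/σ'_0) = 0.17×3/(1+1.03)×log₁₀(201.4/115)
    = 0.25123 × 0.24336 = 0.06114 m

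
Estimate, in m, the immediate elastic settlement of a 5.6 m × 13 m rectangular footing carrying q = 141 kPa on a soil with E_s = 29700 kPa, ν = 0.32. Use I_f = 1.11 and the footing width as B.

Immediate (elastic) settlement: S_e = q·B·(1−ν²)/E_s · I_f.
S_e = 141 × 5.6 × (1 − 0.32²) / 29700 × 1.11
    = 141 × 5.6 × 0.8976 / 29700 × 1.11
    = 0.02649 m

S_e ≈ 0.0265 m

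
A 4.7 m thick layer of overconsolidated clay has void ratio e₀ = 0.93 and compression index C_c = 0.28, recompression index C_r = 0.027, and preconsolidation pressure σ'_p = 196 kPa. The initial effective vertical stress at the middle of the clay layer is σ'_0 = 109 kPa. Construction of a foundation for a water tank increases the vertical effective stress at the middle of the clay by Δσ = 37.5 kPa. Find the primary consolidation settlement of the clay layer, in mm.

S_c ≈ 8.44 mm

Final effective stress: σ'_f = 109 + 37.5 = 146.5 kPa.
σ'_f = 146.5 ≤ σ'_p = 196 kPa, so the clay remains overconsolidated and only the recompression index applies:
S_c = C_r·H/(1+e₀)·log₁₀(σ'_f/σ'_0) = 0.027×4.7/1.93×log₁₀(146.5/109)
    = 0.06575 × 0.12841 = 0.008443 m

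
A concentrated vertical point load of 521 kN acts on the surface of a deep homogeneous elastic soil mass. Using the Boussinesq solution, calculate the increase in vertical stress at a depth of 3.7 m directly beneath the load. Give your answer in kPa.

Boussinesq vertical stress below a point load on an elastic half-space:
Δσ_z = 3P/(2πz²) · [1 + (r/z)²]^(−5/2)
r/z = 0/3.7 = 0; [1+(r/z)²]^(−5/2) = 1.
Δσ_z = 3×521/(2π×3.7²) × 1 = 18.171 × 1 = 18.17 kPa

Δσ_z ≈ 18.2 kPa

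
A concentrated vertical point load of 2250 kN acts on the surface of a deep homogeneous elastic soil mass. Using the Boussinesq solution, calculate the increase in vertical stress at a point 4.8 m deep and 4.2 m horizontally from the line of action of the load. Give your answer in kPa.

Δσ_z ≈ 11.3 kPa

Boussinesq vertical stress below a point load on an elastic half-space:
Δσ_z = 3P/(2πz²) · [1 + (r/z)²]^(−5/2)
r/z = 4.2/4.8 = 0.875; [1+(r/z)²]^(−5/2) = 0.24141.
Δσ_z = 3×2250/(2π×4.8²) × 0.24141 = 46.627 × 0.24141 = 11.26 kPa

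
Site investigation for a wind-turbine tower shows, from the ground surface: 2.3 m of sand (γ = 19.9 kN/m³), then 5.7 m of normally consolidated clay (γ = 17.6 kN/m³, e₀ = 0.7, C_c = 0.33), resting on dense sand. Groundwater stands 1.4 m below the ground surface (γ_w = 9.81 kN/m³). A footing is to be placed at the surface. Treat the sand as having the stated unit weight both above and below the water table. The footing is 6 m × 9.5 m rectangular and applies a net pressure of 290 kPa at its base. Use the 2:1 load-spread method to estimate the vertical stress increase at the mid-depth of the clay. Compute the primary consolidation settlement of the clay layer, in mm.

Mid-depth of clay below the ground surface: z = 2.3 + 5.7/2 = 5.15 m.
Total vertical stress at mid-clay: σ_v = 19.9×2.3 + 17.6×2.85 = 95.93 kPa.
Pore pressure: u = 9.81×(5.15 − 1.4) = 36.788 kPa.
Initial effective stress: σ'_0 = σ_v − u = 95.93 − 36.788 = 59.142 kPa.
Stress increase at mid-clay by the 2:1 spreading method:
Δσ = qBL/((B+z)(L+z)) = 290×6×9.5/((6+5.15)(9.5+5.15)) = 101.2 kPa
Final effective stress: σ'_f = σ'_0 + Δσ = 59.142 + 101.2 = 160.34 kPa.
Normally consolidated clay, so the full stress increment lies on the virgin compression line:
S_c = C_c·H/(1+e₀)·log₁₀(σ'_f/σ'_0) = 0.33×5.7/(1+0.7)×log₁₀(160.34/59.142)
    = 1.1065 × 0.43315 = 0.4793 m

S_c ≈ 479 mm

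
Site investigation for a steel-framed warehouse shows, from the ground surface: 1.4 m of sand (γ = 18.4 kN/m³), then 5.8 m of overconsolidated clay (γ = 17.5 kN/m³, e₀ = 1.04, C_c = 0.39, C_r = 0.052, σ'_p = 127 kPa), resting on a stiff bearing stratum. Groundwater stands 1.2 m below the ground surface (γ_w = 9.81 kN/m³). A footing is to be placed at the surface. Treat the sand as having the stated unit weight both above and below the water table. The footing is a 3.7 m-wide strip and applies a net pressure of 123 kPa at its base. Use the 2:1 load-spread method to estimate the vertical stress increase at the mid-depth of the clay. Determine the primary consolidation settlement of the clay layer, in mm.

S_c ≈ 51.6 mm

Mid-depth of clay below the ground surface: z = 1.4 + 5.8/2 = 4.3 m.
Total vertical stress at mid-clay: σ_v = 18.4×1.4 + 17.5×2.9 = 76.51 kPa.
Pore pressure: u = 9.81×(4.3 − 1.2) = 30.411 kPa.
Initial effective stress: σ'_0 = σ_v − u = 76.51 − 30.411 = 46.099 kPa.
Stress increase at mid-clay by the 2:1 spreading method:
Δσ = qB/(B+z) = 123×3.7/(3.7+4.3) = 56.888 kPa
Final effective stress: σ'_f = 46.099 + 56.888 = 102.99 kPa.
σ'_f = 102.99 ≤ σ'_p = 127 kPa, so the clay remains overconsolidated and only the recompression index applies:
S_c = C_r·H/(1+e₀)·log₁₀(σ'_f/σ'_0) = 0.052×5.8/2.04×log₁₀(102.99/46.099)
    = 0.14784 × 0.3491 = 0.05161 m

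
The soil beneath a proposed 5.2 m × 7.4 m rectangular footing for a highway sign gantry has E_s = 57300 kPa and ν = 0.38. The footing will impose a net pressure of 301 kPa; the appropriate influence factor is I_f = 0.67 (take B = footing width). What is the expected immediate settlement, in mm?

S_e ≈ 15.7 mm

Immediate (elastic) settlement: S_e = q·B·(1−ν²)/E_s · I_f.
S_e = 301 × 5.2 × (1 − 0.38²) / 57300 × 0.67
    = 301 × 5.2 × 0.8556 / 57300 × 0.67
    = 0.01566 m = 15.66 mm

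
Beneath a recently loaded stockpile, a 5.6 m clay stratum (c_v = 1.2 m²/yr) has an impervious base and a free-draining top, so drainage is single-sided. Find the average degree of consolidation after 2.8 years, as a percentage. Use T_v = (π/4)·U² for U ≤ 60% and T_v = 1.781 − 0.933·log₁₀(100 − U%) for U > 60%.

U ≈ 36.9 %

Drainage path length: H_d = H = 5.6 m (single drainage).
T_v = c_v·t/H_d² = 1.2×2.8/5.6² = 0.10714.
T_v = 0.10714 corresponds to the U ≤ 60% branch:
U = √(4T_v/π) = 0.3693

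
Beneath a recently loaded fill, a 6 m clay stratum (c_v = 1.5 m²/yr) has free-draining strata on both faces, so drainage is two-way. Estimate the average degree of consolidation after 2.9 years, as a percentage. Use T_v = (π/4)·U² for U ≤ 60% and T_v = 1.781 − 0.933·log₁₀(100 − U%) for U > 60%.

U ≈ 75.4 %

Drainage path length: H_d = H/2 = 3 m (double drainage).
T_v = c_v·t/H_d² = 1.5×2.9/3² = 0.48333.
T_v = 0.48333 corresponds to the U > 60% branch:
U = 1 − 10^((1.781 − T_v)/0.933)/100 = 0.754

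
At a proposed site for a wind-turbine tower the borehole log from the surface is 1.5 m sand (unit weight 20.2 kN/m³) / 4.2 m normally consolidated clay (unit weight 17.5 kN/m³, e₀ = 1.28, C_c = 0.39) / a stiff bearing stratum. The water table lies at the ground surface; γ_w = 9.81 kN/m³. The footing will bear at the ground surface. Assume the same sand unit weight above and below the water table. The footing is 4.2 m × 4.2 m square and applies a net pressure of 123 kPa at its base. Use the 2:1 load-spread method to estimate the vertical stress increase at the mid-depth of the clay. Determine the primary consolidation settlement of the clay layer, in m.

Mid-depth of clay below the ground surface: z = 1.5 + 4.2/2 = 3.6 m.
Total vertical stress at mid-clay: σ_v = 20.2×1.5 + 17.5×2.1 = 67.05 kPa.
Pore pressure: u = 9.81×(3.6 − 0) = 35.316 kPa.
Initial effective stress: σ'_0 = σ_v − u = 67.05 − 35.316 = 31.734 kPa.
Stress increase at mid-clay by the 2:1 spreading method:
Δσ = qBL/((B+z)(L+z)) = 123×4.2×4.2/((4.2+3.6)(4.2+3.6)) = 35.663 kPa
Final effective stress: σ'_f = σ'_0 + Δσ = 31.734 + 35.663 = 67.397 kPa.
Normally consolidated clay, so the full stress increment lies on the virgin compression line:
S_c = C_c·H/(1+e₀)·log₁₀(σ'_f/σ'_0) = 0.39×4.2/(1+1.28)×log₁₀(67.397/31.734)
    = 0.71842 × 0.32712 = 0.235 m

S_c ≈ 0.235 m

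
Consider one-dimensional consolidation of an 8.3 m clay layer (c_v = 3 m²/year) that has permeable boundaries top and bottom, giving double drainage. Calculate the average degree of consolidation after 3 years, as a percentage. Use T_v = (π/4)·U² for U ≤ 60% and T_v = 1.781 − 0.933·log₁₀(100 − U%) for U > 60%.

U ≈ 77.7 %

Drainage path length: H_d = H/2 = 4.15 m (double drainage).
T_v = c_v·t/H_d² = 3×3/4.15² = 0.52257.
T_v = 0.52257 corresponds to the U > 60% branch:
U = 1 − 10^((1.781 − T_v)/0.933)/100 = 0.7767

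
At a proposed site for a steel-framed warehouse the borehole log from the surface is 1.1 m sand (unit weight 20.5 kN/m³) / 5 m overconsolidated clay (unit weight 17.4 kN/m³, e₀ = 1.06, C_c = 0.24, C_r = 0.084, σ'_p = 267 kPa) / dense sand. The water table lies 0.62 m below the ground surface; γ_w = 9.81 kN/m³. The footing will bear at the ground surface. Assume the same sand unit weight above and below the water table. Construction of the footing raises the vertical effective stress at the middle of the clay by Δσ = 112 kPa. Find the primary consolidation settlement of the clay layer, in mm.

Mid-depth of clay below the ground surface: z = 1.1 + 5/2 = 3.6 m.
Total vertical stress at mid-clay: σ_v = 20.5×1.1 + 17.4×2.5 = 66.05 kPa.
Pore pressure: u = 9.81×(3.6 − 0.62) = 29.234 kPa.
Initial effective stress: σ'_0 = σ_v − u = 66.05 − 29.234 = 36.816 kPa.
Final effective stress: σ'_f = 36.816 + 112 = 148.82 kPa.
σ'_f = 148.82 ≤ σ'_p = 267 kPa, so the clay remains overconsolidated and only the recompression index applies:
S_c = C_r·H/(1+e₀)·log₁₀(σ'_f/σ'_0) = 0.084×5/2.06×log₁₀(148.82/36.816)
    = 0.20388 × 0.60662 = 0.1237 m

S_c ≈ 124 mm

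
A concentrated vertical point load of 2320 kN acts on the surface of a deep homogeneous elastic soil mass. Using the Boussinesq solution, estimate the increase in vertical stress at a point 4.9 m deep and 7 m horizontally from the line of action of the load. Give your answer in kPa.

Boussinesq vertical stress below a point load on an elastic half-space:
Δσ_z = 3P/(2πz²) · [1 + (r/z)²]^(−5/2)
r/z = 7/4.9 = 1.4286; [1+(r/z)²]^(−5/2) = 0.062019.
Δσ_z = 3×2320/(2π×4.9²) × 0.062019 = 46.136 × 0.062019 = 2.861 kPa

Δσ_z ≈ 2.86 kPa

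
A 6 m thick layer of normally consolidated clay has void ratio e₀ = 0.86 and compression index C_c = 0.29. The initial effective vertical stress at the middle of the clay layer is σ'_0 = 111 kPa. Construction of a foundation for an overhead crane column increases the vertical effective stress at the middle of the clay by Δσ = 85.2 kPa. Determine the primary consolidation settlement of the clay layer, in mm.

S_c ≈ 231 mm

Final effective stress: σ'_f = σ'_0 + Δσ = 111 + 85.2 = 196.2 kPa.
Normally consolidated clay, so the full stress increment lies on the virgin compression line:
S_c = C_c·H/(1+e₀)·log₁₀(σ'_f/σ'_0) = 0.29×6/(1+0.86)×log₁₀(196.2/111)
    = 0.93548 × 0.24738 = 0.2314 m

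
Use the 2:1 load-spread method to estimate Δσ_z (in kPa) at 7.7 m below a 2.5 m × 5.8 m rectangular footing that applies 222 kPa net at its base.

By the 2:1 method the load spreads at 1 horizontal : 2 vertical, so at depth z the loaded area has grown by z in each plan dimension:
Δσ = qBL/((B+z)(L+z)) = 222×2.5×5.8/((2.5+7.7)(5.8+7.7)) = 23.377 kPa

Δσ_z ≈ 23.4 kPa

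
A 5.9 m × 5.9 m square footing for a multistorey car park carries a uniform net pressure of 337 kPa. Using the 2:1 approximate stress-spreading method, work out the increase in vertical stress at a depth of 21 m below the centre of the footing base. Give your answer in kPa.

By the 2:1 method the load spreads at 1 horizontal : 2 vertical, so at depth z the loaded area has grown by z in each plan dimension:
Δσ = qBL/((B+z)(L+z)) = 337×5.9×5.9/((5.9+21)(5.9+21)) = 16.212 kPa

Δσ_z ≈ 16.2 kPa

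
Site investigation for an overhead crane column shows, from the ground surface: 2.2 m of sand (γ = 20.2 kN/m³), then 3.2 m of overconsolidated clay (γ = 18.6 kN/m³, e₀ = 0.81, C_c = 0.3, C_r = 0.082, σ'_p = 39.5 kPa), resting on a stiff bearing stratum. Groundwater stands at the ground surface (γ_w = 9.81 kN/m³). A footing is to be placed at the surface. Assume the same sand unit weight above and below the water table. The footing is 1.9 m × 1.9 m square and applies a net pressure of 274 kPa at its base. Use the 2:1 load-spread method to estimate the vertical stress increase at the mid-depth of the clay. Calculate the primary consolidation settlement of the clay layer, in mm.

S_c ≈ 127 mm

Mid-depth of clay below the ground surface: z = 2.2 + 3.2/2 = 3.8 m.
Total vertical stress at mid-clay: σ_v = 20.2×2.2 + 18.6×1.6 = 74.2 kPa.
Pore pressure: u = 9.81×(3.8 − 0) = 37.278 kPa.
Initial effective stress: σ'_0 = σ_v − u = 74.2 − 37.278 = 36.922 kPa.
Stress increase at mid-clay by the 2:1 spreading method:
Δσ = qBL/((B+z)(L+z)) = 274×1.9×1.9/((1.9+3.8)(1.9+3.8)) = 30.444 kPa
Final effective stress: σ'_f = 36.922 + 30.444 = 67.366 kPa.
σ'_f = 67.366 > σ'_p = 39.5 kPa, so the stress path crosses the preconsolidation pressure — recompression up to σ'_p, then virgin compression beyond:
S_c = H/(1+e₀)·[C_r·log₁₀(σ'_p/σ'_0) + C_c·log₁₀(σ'_f/σ'_p)]
    = 3.2/1.81 × [0.082×log₁₀(39.5/36.922) + 0.3×log₁₀(67.366/39.5)]
    = 1.768 × [0.0024036 + 0.069553] = 0.1272 m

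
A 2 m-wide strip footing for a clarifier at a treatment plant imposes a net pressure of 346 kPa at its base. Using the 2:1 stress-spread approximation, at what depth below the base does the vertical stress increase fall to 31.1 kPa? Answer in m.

2:1 spreading — at depth z the loaded area has grown by z in each plan dimension:
qB/(B+z) = Δσ_z ⇒ z = qB/Δσ_z − B = 346×2/31.1 − 2 = 20.25 m

z ≈ 20.3 m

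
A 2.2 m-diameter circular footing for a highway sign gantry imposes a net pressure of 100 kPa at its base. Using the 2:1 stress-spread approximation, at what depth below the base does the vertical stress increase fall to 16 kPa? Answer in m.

2:1 spreading — at depth z the loaded area has grown by z in each plan dimension:
qD²/(D+z)² = Δσ_z ⇒ z = D(√(q/Δσ_z) − 1) = 2.2×(√(100/16) − 1) = 3.3 m

z ≈ 3.3 m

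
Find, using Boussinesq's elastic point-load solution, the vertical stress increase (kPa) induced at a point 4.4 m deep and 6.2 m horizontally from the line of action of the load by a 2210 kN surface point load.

Boussinesq vertical stress below a point load on an elastic half-space:
Δσ_z = 3P/(2πz²) · [1 + (r/z)²]^(−5/2)
r/z = 6.2/4.4 = 1.4091; [1+(r/z)²]^(−5/2) = 0.06493.
Δσ_z = 3×2210/(2π×4.4²) × 0.06493 = 54.504 × 0.06493 = 3.539 kPa

Δσ_z ≈ 3.54 kPa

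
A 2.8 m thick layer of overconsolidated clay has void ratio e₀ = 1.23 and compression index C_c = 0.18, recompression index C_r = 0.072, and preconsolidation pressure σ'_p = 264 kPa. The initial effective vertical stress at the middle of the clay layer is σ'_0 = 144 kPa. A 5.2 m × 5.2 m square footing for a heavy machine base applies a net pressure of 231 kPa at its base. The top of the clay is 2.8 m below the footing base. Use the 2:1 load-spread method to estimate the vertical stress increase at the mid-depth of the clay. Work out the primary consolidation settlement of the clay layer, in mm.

S_c ≈ 15.7 mm

Mid-depth of clay below the footing base: z = 2.8 + 2.8/2 = 4.2 m.
Stress increase at mid-clay by the 2:1 spreading method:
Δσ = qBL/((B+z)(L+z)) = 231×5.2×5.2/((5.2+4.2)(5.2+4.2)) = 70.691 kPa
Final effective stress: σ'_f = 144 + 70.691 = 214.69 kPa.
σ'_f = 214.69 ≤ σ'_p = 264 kPa, so the clay remains overconsolidated and only the recompression index applies:
S_c = C_r·H/(1+e₀)·log₁₀(σ'_f/σ'_0) = 0.072×2.8/2.23×log₁₀(214.69/144)
    = 0.090403 × 0.17345 = 0.01568 m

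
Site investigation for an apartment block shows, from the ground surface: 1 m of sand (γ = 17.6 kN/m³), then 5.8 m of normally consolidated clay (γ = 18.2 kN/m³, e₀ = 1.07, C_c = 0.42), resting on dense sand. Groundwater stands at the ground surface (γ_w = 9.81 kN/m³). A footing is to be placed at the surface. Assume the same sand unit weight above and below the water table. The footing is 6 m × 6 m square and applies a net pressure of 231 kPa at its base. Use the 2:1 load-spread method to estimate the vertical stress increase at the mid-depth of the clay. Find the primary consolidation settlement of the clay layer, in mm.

Mid-depth of clay below the ground surface: z = 1 + 5.8/2 = 3.9 m.
Total vertical stress at mid-clay: σ_v = 17.6×1 + 18.2×2.9 = 70.38 kPa.
Pore pressure: u = 9.81×(3.9 − 0) = 38.259 kPa.
Initial effective stress: σ'_0 = σ_v − u = 70.38 − 38.259 = 32.121 kPa.
Stress increase at mid-clay by the 2:1 spreading method:
Δσ = qBL/((B+z)(L+z)) = 231×6×6/((6+3.9)(6+3.9)) = 84.848 kPa
Final effective stress: σ'_f = σ'_0 + Δσ = 32.121 + 84.848 = 116.97 kPa.
Normally consolidated clay, so the full stress increment lies on the virgin compression line:
S_c = C_c·H/(1+e₀)·log₁₀(σ'_f/σ'_0) = 0.42×5.8/(1+1.07)×log₁₀(116.97/32.121)
    = 1.1768 × 0.56129 = 0.6605 m

S_c ≈ 661 mm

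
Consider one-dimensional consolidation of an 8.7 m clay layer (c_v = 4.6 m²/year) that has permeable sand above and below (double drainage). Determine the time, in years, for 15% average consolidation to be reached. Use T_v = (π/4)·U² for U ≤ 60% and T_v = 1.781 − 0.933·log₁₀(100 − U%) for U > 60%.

t ≈ 0.0727 years

Drainage path length: H_d = H/2 = 4.35 m (double drainage).
U ≤ 60%: T_v = (π/4)·U² = (π/4)×0.15² = 0.017671.
t = T_v·H_d²/c_v = 0.017671×4.35²/4.6 = 0.07269 years.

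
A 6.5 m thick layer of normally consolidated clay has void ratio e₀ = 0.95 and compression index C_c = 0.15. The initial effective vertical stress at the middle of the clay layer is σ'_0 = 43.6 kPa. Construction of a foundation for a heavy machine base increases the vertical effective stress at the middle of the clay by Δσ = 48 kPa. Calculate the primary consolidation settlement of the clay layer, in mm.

S_c ≈ 161 mm

Final effective stress: σ'_f = σ'_0 + Δσ = 43.6 + 48 = 91.6 kPa.
Normally consolidated clay, so the full stress increment lies on the virgin compression line:
S_c = C_c·H/(1+e₀)·log₁₀(σ'_f/σ'_0) = 0.15×6.5/(1+0.95)×log₁₀(91.6/43.6)
    = 0.5 × 0.32241 = 0.1612 m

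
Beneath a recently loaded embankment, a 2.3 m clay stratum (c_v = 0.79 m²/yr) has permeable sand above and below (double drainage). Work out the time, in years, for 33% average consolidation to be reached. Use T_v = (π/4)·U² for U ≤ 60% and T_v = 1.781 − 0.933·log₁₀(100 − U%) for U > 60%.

t ≈ 0.143 years

Drainage path length: H_d = H/2 = 1.15 m (double drainage).
U ≤ 60%: T_v = (π/4)·U² = (π/4)×0.33² = 0.08553.
t = T_v·H_d²/c_v = 0.08553×1.15²/0.79 = 0.1432 years.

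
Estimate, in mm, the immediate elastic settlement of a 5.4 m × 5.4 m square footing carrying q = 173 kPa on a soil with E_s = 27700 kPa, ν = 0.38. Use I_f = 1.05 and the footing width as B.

Immediate (elastic) settlement: S_e = q·B·(1−ν²)/E_s · I_f.
S_e = 173 × 5.4 × (1 − 0.38²) / 27700 × 1.05
    = 173 × 5.4 × 0.8556 / 27700 × 1.05
    = 0.0303 m = 30.3 mm

S_e ≈ 30.3 mm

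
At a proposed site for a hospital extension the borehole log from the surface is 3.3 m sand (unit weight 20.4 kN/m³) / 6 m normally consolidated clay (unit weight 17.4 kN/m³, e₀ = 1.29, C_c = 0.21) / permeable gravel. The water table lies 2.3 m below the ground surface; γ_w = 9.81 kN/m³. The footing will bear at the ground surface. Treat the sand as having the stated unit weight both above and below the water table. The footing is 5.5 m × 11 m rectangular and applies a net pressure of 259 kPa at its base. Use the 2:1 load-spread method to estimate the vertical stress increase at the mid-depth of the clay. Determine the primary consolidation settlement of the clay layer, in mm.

S_c ≈ 160 mm

Mid-depth of clay below the ground surface: z = 3.3 + 6/2 = 6.3 m.
Total vertical stress at mid-clay: σ_v = 20.4×3.3 + 17.4×3 = 119.52 kPa.
Pore pressure: u = 9.81×(6.3 − 2.3) = 39.24 kPa.
Initial effective stress: σ'_0 = σ_v − u = 119.52 − 39.24 = 80.28 kPa.
Stress increase at mid-clay by the 2:1 spreading method:
Δσ = qBL/((B+z)(L+z)) = 259×5.5×11/((5.5+6.3)(11+6.3)) = 76.759 kPa
Final effective stress: σ'_f = σ'_0 + Δσ = 80.28 + 76.759 = 157.04 kPa.
Normally consolidated clay, so the full stress increment lies on the virgin compression line:
S_c = C_c·H/(1+e₀)·log₁₀(σ'_f/σ'_0) = 0.21×6/(1+1.29)×log₁₀(157.04/80.28)
    = 0.55022 × 0.2914 = 0.1603 m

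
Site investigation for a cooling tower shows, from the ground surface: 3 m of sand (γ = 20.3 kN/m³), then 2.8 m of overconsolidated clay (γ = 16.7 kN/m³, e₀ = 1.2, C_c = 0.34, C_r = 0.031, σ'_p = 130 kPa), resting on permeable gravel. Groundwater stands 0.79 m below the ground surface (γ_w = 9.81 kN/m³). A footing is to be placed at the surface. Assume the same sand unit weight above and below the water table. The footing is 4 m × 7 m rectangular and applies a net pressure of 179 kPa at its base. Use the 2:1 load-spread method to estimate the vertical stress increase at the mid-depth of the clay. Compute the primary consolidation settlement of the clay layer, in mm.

S_c ≈ 12.5 mm

Mid-depth of clay below the ground surface: z = 3 + 2.8/2 = 4.4 m.
Total vertical stress at mid-clay: σ_v = 20.3×3 + 16.7×1.4 = 84.28 kPa.
Pore pressure: u = 9.81×(4.4 − 0.79) = 35.414 kPa.
Initial effective stress: σ'_0 = σ_v − u = 84.28 − 35.414 = 48.866 kPa.
Stress increase at mid-clay by the 2:1 spreading method:
Δσ = qBL/((B+z)(L+z)) = 179×4×7/((4+4.4)(7+4.4)) = 52.339 kPa
Final effective stress: σ'_f = 48.866 + 52.339 = 101.2 kPa.
σ'_f = 101.2 ≤ σ'_p = 130 kPa, so the clay remains overconsolidated and only the recompression index applies:
S_c = C_r·H/(1+e₀)·log₁₀(σ'_f/σ'_0) = 0.031×2.8/2.2×log₁₀(101.2/48.866)
    = 0.039454 × 0.31617 = 0.01247 m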